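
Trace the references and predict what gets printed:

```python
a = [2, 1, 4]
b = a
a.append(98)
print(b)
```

Key concept: basic list aliasing.
Step by step:
`a = [2, 1, 4]` → a = [2, 1, 4]
`b = a` → b = [2, 1, 4] (same object as a)
`a.append(98)` → a = [2, 1, 4, 98] (same object as b); b = [2, 1, 4, 98] (same object as a)
`print(b)` → prints [2, 1, 4, 98]

Answer: [2, 1, 4, 98]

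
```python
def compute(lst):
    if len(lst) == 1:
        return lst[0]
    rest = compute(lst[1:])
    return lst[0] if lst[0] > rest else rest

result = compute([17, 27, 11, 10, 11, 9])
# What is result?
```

Recursive max over [17, 27, 11, 10, 11, 9] = 27

Answer: 27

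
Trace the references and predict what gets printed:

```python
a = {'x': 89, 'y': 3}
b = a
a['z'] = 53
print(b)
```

Key concept: dict aliasing.
Step by step:
`a = {'x': 89, 'y': 3}` → a = {'x': 89, 'y': 3}
`b = a` → b = {'x': 89, 'y': 3} (same object as a)
`a['z'] = 53` → a = {'x': 89, 'y': 3, 'z': 53} (same object as b); b = {'x': 89, 'y': 3, 'z': 53} (same object as a)
`print(b)` → prints {'x': 89, 'y': 3, 'z': 53}

Answer: {'x': 89, 'y': 3, 'z': 53}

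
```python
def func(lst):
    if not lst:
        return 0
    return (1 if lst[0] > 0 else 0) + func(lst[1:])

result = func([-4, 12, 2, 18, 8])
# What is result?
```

Count of positive elements in [-4, 12, 2, 18, 8] = 4

Answer: 4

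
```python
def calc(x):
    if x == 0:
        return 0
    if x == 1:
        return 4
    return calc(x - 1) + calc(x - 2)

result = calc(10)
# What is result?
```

Build up from base cases: calc(0)=0, calc(1)=4, calc(2)=4, calc(3)=8, calc(4)=12, calc(5)=20, calc(6)=32, ..., calc(10)=220

Answer: 220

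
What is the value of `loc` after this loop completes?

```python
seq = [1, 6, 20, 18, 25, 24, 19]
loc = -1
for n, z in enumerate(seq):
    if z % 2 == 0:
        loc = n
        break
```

First even number index in [1, 6, 20, 18, 25, 24, 19]
`loc` takes the values: -1 → 1

Answer: 1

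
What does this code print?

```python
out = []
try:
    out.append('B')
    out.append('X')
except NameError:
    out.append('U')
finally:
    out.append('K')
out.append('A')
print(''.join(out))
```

Execution trace: 'B' (try body) → 'X' (try body, no exception) → 'K' (finally) → 'A' (after the try/except). Output: BXKA

Answer: BXKA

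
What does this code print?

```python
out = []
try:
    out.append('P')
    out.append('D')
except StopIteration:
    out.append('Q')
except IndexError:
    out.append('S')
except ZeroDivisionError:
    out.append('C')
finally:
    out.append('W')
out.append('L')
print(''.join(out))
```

Execution trace: 'P' (try body) → 'D' (try body, no exception) → 'W' (finally) → 'L' (after the try/except). Output: PDWL

Answer: PDWL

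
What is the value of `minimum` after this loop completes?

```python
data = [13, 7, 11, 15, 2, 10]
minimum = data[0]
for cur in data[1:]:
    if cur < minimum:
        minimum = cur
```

Minimum of [13, 7, 11, 15, 2, 10]
`minimum` takes the values: 13 → 7 → 2

Answer: 2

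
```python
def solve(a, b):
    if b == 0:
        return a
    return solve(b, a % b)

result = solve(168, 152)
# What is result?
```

solve(168, 152) -> solve(152, 16) -> solve(16, 8) -> solve(8, 0) -> 8

Answer: 8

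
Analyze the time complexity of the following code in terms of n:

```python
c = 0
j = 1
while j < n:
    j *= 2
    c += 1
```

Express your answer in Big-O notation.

Each loop level contributes: log n. Multiplying the contributions gives O(log n).

Answer: O(log n)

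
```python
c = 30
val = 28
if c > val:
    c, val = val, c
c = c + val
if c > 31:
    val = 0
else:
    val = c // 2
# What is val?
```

Trace:
`c = 30` → c = 30
`val = 28` → val = 28
`if c > val: ...` → c > val is True → c = 28; val = 30
`c = c + val` → c = 58
`if c > 31: ...` → c > 31 is True → val = 0
So val = 0

Answer: 0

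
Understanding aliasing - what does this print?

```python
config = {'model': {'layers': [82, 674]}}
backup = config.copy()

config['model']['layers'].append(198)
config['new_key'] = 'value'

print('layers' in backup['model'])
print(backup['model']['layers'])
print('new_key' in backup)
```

Key concept: shallow copy gotcha with nested dict.
Step by step:
`config = {'model': {'layers': [82, 674]}}` → config = {'model': {'layers': [82, 674]}}
`backup = config.copy()` → backup = {'model': {'layers': [82, 674]}}
`config['model']['layers'].append(198)` → config = {'model': {'layers': [82, 674, 198]}}; backup = {'model': {'layers': [82, 674, 198]}}
`config['new_key'] = 'value'` → config = {'model': {'layers': [82, 674, 198]}, 'new_key': 'value'}
`print('layers' in backup['model'])` → prints True
`print(backup['model']['layers'])` → prints [82, 674, 198]
`print('new_key' in backup)` → prints False

Answer:
True
[82, 674, 198]
False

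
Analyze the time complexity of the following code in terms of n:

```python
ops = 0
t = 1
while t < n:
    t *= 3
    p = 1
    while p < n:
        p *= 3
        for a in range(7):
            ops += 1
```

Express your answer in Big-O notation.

Each loop level contributes: log n × log n × 1. Multiplying the contributions gives O(log² n).

Answer: O(log² n)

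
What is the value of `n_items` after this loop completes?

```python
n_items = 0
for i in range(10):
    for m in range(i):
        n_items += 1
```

Triangle number: 0+1+2+...+9
`n_items` takes the values: 0 → 1 → 2 → 3 → 4 → 5 → 6 → 7 → 8 → 9 → 10 → 11 → 12 → 13 → 14 → 15 → 16 → 17 → 18 → 19 → 20 → 21 → 22 → 23 → 24 → 25 → 26 → 27 → 28 → 29 → … → 41 → 42 → 43 → 44 → 45

Answer: 45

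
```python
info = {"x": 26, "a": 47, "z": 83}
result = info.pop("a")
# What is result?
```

Trace:
`info = {"x": 26, "a": 47, "z": 83}` → info = {'x': 26, 'a': 47, 'z': 83}
`result = info.pop("a")` → info = {'x': 26, 'z': 83}; result = 47
So result = 47

Answer: 47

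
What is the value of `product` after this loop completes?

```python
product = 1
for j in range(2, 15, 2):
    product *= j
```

Product of even numbers 2 to 14
`product` takes the values: 1 → 2 → 8 → 48 → 384 → 3840 → 46080 → 645120

Answer: 645120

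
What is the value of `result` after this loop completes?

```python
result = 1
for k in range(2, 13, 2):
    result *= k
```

Product of even numbers 2 to 12
`result` takes the values: 1 → 2 → 8 → 48 → 384 → 3840 → 46080

Answer: 46080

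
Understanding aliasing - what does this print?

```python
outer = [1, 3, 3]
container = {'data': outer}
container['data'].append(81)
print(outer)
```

Key concept: dict holds reference to list.
Step by step:
`outer = [1, 3, 3]` → outer = [1, 3, 3]
`container = {'data': outer}` → container = {'data': [1, 3, 3]}
`container['data'].append(81)` → outer = [1, 3, 3, 81]; container = {'data': [1, 3, 3, 81]}
`print(outer)` → prints [1, 3, 3, 81]

Answer: [1, 3, 3, 81]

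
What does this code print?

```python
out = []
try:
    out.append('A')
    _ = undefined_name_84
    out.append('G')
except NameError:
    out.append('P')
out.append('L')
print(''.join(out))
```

Execution trace: 'A' (try body) → 'P' (except NameError) → 'L' (after the try/except). Output: APL

Answer: APL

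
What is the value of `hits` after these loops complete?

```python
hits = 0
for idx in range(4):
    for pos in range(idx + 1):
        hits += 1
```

Triangle: 1 + 2 + ... + 4
`hits` takes the values: 0 → 1 → 2 → 3 → 4 → 5 → 6 → 7 → 8 → 9 → 10

Answer: 10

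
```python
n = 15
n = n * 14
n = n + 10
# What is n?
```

Trace:
`n = 15` → n = 15
`n = n * 14` → n = 210
`n = n + 10` → n = 220
So n = 220

Answer: 220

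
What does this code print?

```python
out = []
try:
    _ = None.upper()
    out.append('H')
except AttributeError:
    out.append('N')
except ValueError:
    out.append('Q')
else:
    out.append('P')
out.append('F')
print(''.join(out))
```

Execution trace: 'N' (except AttributeError) → 'F' (after the try/except). Output: NF

Answer: NF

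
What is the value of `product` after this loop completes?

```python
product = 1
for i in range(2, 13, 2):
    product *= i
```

Product of even numbers 2 to 12
`product` takes the values: 1 → 2 → 8 → 48 → 384 → 3840 → 46080

Answer: 46080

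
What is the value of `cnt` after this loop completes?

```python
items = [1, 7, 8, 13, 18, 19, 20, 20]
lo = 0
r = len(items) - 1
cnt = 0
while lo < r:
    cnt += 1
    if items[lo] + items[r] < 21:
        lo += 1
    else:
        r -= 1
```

Steps to find pair summing to 21
`cnt` takes the values: 0 → 1 → 2 → 3 → 4 → 5 → 6 → 7

Answer: 7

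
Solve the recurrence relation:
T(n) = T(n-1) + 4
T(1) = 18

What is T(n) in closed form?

Unrolling: T(n) = T(1) + 4·(n-1) = 18 + 4(n-1) = 4n + 14.

Answer: T(n) = 4n + 14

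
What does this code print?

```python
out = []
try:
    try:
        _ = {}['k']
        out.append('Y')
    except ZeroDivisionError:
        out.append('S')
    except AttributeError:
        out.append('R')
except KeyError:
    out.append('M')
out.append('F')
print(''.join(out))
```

Execution trace: 'M' (outer except KeyError) → 'F' (after the try/except). Output: MF

Answer: MF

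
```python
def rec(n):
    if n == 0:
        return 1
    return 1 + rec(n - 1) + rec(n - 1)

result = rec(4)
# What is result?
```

rec(n) = 1 + 2·rec(n-1), rec(0)=1. Closed form: (1+1)·2^4 - 1 = 31.

Answer: 31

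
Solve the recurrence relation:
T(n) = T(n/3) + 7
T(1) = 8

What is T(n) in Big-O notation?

Each step divides n by 3 and adds 7. After log_3(n) steps we reach T(1)=8. So T(n) = 7·log_3(n) + 8 = O(log n).

Answer: O(log n)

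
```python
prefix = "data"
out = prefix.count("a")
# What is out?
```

Trace:
`prefix = "data"` → prefix = 'data'
`out = prefix.count("a")` → out = 2
So out = 2

Answer: 2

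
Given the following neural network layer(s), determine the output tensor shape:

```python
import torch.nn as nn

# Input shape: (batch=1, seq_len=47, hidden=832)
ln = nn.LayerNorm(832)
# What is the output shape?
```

Input: (1, 47, 832) -> Output: (1, 47, 832)

Answer: (1, 47, 832)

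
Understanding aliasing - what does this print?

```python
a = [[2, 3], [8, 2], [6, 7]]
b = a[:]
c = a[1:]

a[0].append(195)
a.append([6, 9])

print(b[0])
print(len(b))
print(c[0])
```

Key concept: slice with nested mutation.
Step by step:
`a = [[2, 3], [8, 2], [6, 7]]` → a = [[2, 3], [8, 2], [6, 7]]
`b = a[:]` → b = [[2, 3], [8, 2], [6, 7]]
`c = a[1:]` → c = [[8, 2], [6, 7]]
`a[0].append(195)` → a = [[2, 3, 195], [8, 2], [6, 7]]; b = [[2, 3, 195], [8, 2], [6, 7]]
`a.append([6, 9])` → a = [[2, 3, 195], [8, 2], [6, 7], [6, 9]]
`print(b[0])` → prints [2, 3, 195]
`print(len(b))` → prints 3
`print(c[0])` → prints [8, 2]

Answer:
[2, 3, 195]
3
[8, 2]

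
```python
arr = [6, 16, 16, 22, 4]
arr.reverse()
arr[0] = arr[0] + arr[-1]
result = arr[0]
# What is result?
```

Trace:
`arr = [6, 16, 16, 22, 4]` → arr = [6, 16, 16, 22, 4]
`arr.reverse()` → arr = [4, 22, 16, 16, 6]
`arr[0] = arr[0] + arr[-1]` → arr = [10, 22, 16, 16, 6]
`result = arr[0]` → result = 10
So result = 10

Answer: 10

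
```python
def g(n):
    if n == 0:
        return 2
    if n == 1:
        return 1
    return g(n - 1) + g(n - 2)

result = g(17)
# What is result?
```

Build up from base cases: g(0)=2, g(1)=1, g(2)=3, g(3)=4, g(4)=7, g(5)=11, g(6)=18, ..., g(17)=3571

Answer: 3571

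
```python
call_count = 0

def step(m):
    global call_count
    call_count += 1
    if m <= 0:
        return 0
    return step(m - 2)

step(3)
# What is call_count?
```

Linear recursion stepping by 2: 3 calls from m=3 down to ≤0.

Answer: 3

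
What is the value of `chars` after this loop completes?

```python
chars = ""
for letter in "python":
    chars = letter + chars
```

Reverse 'python'
`chars` takes the values: "" → "p" → "yp" → "typ" → "htyp" → "ohtyp" → "nohtyp"

Answer: "nohtyp"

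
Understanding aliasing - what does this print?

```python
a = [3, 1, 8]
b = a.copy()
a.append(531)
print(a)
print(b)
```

Key concept: list.copy() creates independent copy.
Step by step:
`a = [3, 1, 8]` → a = [3, 1, 8]
`b = a.copy()` → b = [3, 1, 8]
`a.append(531)` → a = [3, 1, 8, 531]
`print(a)` → prints [3, 1, 8, 531]
`print(b)` → prints [3, 1, 8]

Answer:
[3, 1, 8, 531]
[3, 1, 8]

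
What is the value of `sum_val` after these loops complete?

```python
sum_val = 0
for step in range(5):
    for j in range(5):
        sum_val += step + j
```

Sum of all step+j for step,j in 5x5
`sum_val` takes the values: 0 → 1 → 3 → 6 → 10 → 11 → 13 → 16 → 20 → 25 → 27 → 30 → 34 → 39 → 45 → 48 → 52 → 57 → 63 → 70 → 74 → 79 → 85 → 92 → 100

Answer: 100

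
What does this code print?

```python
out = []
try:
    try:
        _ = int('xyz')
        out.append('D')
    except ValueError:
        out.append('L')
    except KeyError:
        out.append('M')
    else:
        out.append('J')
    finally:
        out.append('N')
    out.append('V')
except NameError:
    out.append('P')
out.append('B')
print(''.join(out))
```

Execution trace: 'L' (inner except ValueError) → 'N' (inner finally) → 'V' (try body, no exception) → 'B' (after the try/except). Output: LNVB

Answer: LNVB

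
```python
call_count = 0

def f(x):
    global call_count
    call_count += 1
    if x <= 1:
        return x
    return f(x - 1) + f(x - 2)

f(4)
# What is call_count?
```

Calls(x) = 1 + Calls(x-1) + Calls(x-2); Calls(0)=Calls(1)=1. For x=4 this gives 9.

Answer: 9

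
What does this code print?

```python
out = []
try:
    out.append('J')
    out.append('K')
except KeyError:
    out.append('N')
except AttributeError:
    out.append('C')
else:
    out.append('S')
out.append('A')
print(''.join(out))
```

Execution trace: 'J' (try body) → 'K' (try body, no exception) → 'S' (else) → 'A' (after the try/except). Output: JKSA

Answer: JKSA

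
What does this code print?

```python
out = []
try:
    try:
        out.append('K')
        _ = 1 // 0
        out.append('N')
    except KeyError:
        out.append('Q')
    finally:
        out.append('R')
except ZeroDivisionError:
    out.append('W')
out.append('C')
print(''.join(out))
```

Execution trace: 'K' (try body) → 'R' (finally) → 'W' (outer except ZeroDivisionError) → 'C' (after the try/except). Output: KRWC

Answer: KRWC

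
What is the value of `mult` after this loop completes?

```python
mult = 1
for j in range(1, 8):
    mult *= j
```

7! = 5040
`mult` takes the values: 1 → 2 → 6 → 24 → 120 → 720 → 5040

Answer: 5040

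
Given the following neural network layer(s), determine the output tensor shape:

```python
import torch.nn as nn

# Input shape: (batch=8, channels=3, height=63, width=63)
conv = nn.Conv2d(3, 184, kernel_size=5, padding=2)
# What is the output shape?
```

Input: (8, 3, 63, 63) -> Output: (8, 184, 63, 63)

Answer: (8, 184, 63, 63)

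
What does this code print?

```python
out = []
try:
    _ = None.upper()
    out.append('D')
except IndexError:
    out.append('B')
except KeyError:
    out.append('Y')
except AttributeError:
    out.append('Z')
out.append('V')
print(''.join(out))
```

Execution trace: 'Z' (except AttributeError) → 'V' (after the try/except). Output: ZV

Answer: ZV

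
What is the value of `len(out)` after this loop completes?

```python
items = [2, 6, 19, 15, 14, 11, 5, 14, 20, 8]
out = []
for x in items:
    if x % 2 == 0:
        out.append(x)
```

Count even numbers in [2, 6, 19, 15, 14, 11, 5, 14, 20, 8]
`out` takes the values: [] → [2] → [2, 6] → [2, 6, 14] → [2, 6, 14, 14] → [2, 6, 14, 14, 20] → [2, 6, 14, 14, 20, 8]
So `len(out)` = 6

Answer: 6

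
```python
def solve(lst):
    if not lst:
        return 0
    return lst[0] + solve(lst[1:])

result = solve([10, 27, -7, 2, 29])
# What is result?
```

10 + 27 + (-7) + 2 + 29 + 0 = 61

Answer: 61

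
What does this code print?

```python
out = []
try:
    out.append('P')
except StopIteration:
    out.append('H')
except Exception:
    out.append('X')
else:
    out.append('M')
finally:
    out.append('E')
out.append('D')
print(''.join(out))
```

Execution trace: 'P' (try body, no exception) → 'M' (else) → 'E' (finally) → 'D' (after the try/except). Output: PMED

Answer: PMED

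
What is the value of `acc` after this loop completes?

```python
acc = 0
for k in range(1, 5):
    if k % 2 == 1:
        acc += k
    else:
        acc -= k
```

Add odd, subtract even
`acc` takes the values: 0 → 1 → -1 → 2 → -2

Answer: -2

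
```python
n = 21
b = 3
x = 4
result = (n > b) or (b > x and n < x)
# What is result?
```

Trace:
`n = 21` → n = 21
`b = 3` → b = 3
`x = 4` → x = 4
`result = (n > b) or (b > x and n < x)` → result = True
So result = True

Answer: True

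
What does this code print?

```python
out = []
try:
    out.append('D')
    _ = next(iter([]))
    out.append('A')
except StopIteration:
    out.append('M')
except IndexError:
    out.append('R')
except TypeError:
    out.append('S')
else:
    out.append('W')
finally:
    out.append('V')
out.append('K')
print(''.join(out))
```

Execution trace: 'D' (try body) → 'M' (except StopIteration) → 'V' (finally) → 'K' (after the try/except). Output: DMVK

Answer: DMVK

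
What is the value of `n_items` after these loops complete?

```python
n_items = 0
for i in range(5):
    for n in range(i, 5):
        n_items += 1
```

Upper triangle: 5 + 4 + ... + 1
`n_items` takes the values: 0 → 1 → 2 → 3 → 4 → 5 → 6 → 7 → 8 → 9 → 10 → 11 → 12 → 13 → 14 → 15

Answer: 15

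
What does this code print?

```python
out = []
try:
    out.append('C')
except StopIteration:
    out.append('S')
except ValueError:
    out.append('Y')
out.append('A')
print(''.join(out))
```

Execution trace: 'C' (try body, no exception) → 'A' (after the try/except). Output: CA

Answer: CA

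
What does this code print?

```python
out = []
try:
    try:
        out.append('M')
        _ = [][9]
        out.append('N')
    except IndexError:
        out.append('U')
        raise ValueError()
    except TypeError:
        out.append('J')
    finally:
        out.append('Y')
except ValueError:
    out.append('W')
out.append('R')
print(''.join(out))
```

Execution trace: 'M' (inner try body) → 'U' (inner except IndexError) → 'Y' (inner finally) → 'W' (outer except ValueError) → 'R' (after the try/except). Output: MUYWR

Answer: MUYWR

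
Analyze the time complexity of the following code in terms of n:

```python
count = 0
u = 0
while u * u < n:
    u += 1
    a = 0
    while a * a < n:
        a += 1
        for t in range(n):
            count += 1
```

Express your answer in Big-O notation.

Each loop level contributes: √n × √n × n. Multiplying the contributions gives O(n^2).

Answer: O(n^2)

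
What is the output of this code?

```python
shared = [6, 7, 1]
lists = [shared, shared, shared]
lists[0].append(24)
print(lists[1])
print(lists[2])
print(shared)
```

Key concept: list of same reference.
Step by step:
`shared = [6, 7, 1]` → shared = [6, 7, 1]
`lists = [shared, shared, shared]` → lists = [[6, 7, 1], [6, 7, 1], [6, 7, 1]]
`lists[0].append(24)` → shared = [6, 7, 1, 24]; lists = [[6, 7, 1, 24], [6, 7, 1, 24], [6, 7, 1, 24]]
`print(lists[1])` → prints [6, 7, 1, 24]
`print(lists[2])` → prints [6, 7, 1, 24]
`print(shared)` → prints [6, 7, 1, 24]

Answer:
[6, 7, 1, 24]
[6, 7, 1, 24]
[6, 7, 1, 24]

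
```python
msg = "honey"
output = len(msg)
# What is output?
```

Trace:
`msg = "honey"` → msg = 'honey'
`output = len(msg)` → output = 5
So output = 5

Answer: 5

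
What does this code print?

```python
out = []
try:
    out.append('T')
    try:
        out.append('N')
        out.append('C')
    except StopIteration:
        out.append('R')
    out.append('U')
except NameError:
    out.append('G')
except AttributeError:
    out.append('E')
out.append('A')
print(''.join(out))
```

Execution trace: 'T' (try body) → 'N' (inner try body) → 'C' (inner try body, no exception) → 'U' (try body, no exception) → 'A' (after the try/except). Output: TNCUA

Answer: TNCUA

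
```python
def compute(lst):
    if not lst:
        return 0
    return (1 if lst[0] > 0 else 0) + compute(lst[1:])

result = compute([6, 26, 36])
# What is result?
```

Count of positive elements in [6, 26, 36] = 3

Answer: 3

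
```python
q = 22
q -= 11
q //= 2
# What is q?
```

Trace:
`q = 22` → q = 22
`q -= 11` → q = 11
`q //= 2` → q = 5
So q = 5

Answer: 5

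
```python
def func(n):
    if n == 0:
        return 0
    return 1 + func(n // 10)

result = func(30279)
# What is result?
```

Count of digits of 30279: 5

Answer: 5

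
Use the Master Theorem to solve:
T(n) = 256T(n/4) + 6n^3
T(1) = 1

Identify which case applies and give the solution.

a=256, b=4, f(n)=6n^3. log_4(256) = 4. Since c=3 < 4, Case 1 applies: T(n) = Θ(n^log_b(a)) = O(n^4).

Answer: O(n^4) - Case 1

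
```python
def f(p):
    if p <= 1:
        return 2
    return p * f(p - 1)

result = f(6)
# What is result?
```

f(6) = 6 * 5 * 4 * 3 * 2 * 2 = 1440

Answer: 1440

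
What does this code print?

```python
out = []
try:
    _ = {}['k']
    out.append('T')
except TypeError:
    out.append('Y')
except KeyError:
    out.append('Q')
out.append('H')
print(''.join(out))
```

Execution trace: 'Q' (except KeyError) → 'H' (after the try/except). Output: QH

Answer: QH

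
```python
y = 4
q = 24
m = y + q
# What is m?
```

Trace:
`y = 4` → y = 4
`q = 24` → q = 24
`m = y + q` → m = 28
So m = 28

Answer: 28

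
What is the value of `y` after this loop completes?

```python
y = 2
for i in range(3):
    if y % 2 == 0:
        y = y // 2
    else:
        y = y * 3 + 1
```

Collatz-style transformation from 2
`y` takes the values: 2 → 1 → 4 → 2

Answer: 2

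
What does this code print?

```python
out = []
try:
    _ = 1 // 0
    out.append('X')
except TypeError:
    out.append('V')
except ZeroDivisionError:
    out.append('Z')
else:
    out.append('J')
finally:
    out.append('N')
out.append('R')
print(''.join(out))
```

Execution trace: 'Z' (except ZeroDivisionError) → 'N' (finally) → 'R' (after the try/except). Output: ZNR

Answer: ZNR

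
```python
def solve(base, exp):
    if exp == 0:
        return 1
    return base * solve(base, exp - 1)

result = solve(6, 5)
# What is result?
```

solve(6, 5) = 6 * 6 * 6 * 6 * 6 = 7776

Answer: 7776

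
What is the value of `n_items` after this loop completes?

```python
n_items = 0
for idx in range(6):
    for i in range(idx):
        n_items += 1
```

Triangle number: 0+1+2+...+5
`n_items` takes the values: 0 → 1 → 2 → 3 → 4 → 5 → 6 → 7 → 8 → 9 → 10 → 11 → 12 → 13 → 14 → 15

Answer: 15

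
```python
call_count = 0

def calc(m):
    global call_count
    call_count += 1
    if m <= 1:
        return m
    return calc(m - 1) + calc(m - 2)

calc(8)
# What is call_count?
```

Calls(m) = 1 + Calls(m-1) + Calls(m-2); Calls(0)=Calls(1)=1. For m=8 this gives 67.

Answer: 67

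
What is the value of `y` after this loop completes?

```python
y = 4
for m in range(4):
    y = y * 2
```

Multiply by 2, 4 times: 4 * 2^4 = 64
`y` takes the values: 4 → 8 → 16 → 32 → 64

Answer: 64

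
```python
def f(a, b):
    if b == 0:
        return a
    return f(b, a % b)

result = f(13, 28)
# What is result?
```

f(13, 28) -> f(28, 13) -> f(13, 2) -> f(2, 1) -> f(1, 0) -> 1

Answer: 1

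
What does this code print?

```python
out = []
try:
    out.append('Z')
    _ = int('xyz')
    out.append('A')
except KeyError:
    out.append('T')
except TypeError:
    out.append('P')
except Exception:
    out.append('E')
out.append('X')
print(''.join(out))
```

Execution trace: 'Z' (try body) → 'E' (except Exception) → 'X' (after the try/except). Output: ZEX

Answer: ZEX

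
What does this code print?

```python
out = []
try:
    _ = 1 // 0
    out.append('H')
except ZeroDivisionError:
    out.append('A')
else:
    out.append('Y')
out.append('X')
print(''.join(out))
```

Execution trace: 'A' (except ZeroDivisionError) → 'X' (after the try/except). Output: AX

Answer: AX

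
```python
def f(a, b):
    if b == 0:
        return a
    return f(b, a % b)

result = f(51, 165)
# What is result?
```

f(51, 165) -> f(165, 51) -> f(51, 12) -> f(12, 3) -> f(3, 0) -> 3

Answer: 3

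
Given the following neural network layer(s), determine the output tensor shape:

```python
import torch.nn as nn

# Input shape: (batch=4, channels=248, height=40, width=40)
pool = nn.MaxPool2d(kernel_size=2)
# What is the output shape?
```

Input: (4, 248, 40, 40) -> Output: (4, 248, 20, 20)

Answer: (4, 248, 20, 20)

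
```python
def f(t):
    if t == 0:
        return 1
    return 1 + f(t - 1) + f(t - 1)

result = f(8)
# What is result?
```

f(t) = 1 + 2·f(t-1), f(0)=1. Closed form: (1+1)·2^8 - 1 = 511.

Answer: 511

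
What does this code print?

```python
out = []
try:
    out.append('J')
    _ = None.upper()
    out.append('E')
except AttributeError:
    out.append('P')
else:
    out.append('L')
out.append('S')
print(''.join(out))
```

Execution trace: 'J' (try body) → 'P' (except AttributeError) → 'S' (after the try/except). Output: JPS

Answer: JPS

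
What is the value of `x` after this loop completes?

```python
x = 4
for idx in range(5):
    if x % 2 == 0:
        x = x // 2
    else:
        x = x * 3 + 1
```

Collatz-style transformation from 4
`x` takes the values: 4 → 2 → 1 → 4 → 2 → 1

Answer: 1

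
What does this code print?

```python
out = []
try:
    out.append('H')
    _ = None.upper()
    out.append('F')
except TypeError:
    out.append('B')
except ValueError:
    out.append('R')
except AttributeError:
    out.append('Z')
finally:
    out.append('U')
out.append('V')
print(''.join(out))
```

Execution trace: 'H' (try body) → 'Z' (except AttributeError) → 'U' (finally) → 'V' (after the try/except). Output: HZUV

Answer: HZUV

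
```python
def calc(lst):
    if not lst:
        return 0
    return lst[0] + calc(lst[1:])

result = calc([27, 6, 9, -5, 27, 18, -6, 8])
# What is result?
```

27 + 6 + 9 + (-5) + 27 + 18 + (-6) + 8 + 0 = 84

Answer: 84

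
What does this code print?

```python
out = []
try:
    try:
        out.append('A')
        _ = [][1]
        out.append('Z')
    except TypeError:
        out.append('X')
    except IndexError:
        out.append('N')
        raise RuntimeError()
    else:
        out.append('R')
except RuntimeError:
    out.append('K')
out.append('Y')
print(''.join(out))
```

Execution trace: 'A' (inner try body) → 'N' (inner except IndexError) → 'K' (outer except RuntimeError) → 'Y' (after the try/except). Output: ANKY

Answer: ANKY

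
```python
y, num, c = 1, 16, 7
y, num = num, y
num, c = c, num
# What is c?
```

Trace:
`y, num, c = 1, 16, 7` → y = 1; num = 16; c = 7
`y, num = num, y` → y = 16; num = 1
`num, c = c, num` → num = 7; c = 1
So c = 1

Answer: 1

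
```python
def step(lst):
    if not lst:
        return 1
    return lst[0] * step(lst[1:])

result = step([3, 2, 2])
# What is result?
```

Product over [3, 2, 2] = 3 * 2 * 2 = 12

Answer: 12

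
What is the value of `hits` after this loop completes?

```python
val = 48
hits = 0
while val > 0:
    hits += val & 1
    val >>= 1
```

Count set bits in 48 (binary: 0b110000)
`hits` takes the values: 0 → 1 → 2

Answer: 2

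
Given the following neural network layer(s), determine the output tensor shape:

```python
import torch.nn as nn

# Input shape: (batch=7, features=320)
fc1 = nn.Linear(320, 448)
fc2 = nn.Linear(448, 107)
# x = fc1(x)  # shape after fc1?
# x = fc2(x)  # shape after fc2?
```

Input: (7, 320) -> after fc1: (7, 448) -> Output: (7, 107)

Answer: (7, 107)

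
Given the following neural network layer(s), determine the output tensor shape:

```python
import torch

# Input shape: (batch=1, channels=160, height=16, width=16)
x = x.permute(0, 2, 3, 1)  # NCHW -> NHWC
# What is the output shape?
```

Input: (1, 160, 16, 16) -> Output: (1, 16, 16, 160)

Answer: (1, 16, 16, 160)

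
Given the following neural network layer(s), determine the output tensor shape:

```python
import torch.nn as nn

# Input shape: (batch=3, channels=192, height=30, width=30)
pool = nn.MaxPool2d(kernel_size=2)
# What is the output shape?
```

Input: (3, 192, 30, 30) -> Output: (3, 192, 15, 15)

Answer: (3, 192, 15, 15)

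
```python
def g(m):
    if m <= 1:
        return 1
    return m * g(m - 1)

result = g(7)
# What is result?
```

g(7) = 7 * 6 * 5 * 4 * 3 * 2 * 1 = 5040

Answer: 5040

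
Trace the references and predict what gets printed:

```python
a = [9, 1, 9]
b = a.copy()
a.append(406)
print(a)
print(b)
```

Key concept: list.copy() creates independent copy.
Step by step:
`a = [9, 1, 9]` → a = [9, 1, 9]
`b = a.copy()` → b = [9, 1, 9]
`a.append(406)` → a = [9, 1, 9, 406]
`print(a)` → prints [9, 1, 9, 406]
`print(b)` → prints [9, 1, 9]

Answer:
[9, 1, 9, 406]
[9, 1, 9]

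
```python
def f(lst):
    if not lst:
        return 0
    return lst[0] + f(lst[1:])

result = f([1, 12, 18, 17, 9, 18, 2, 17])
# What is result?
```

1 + 12 + 18 + 17 + 9 + 18 + 2 + 17 + 0 = 94

Answer: 94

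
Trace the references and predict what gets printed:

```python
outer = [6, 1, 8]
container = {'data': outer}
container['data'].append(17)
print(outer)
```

Key concept: dict holds reference to list.
Step by step:
`outer = [6, 1, 8]` → outer = [6, 1, 8]
`container = {'data': outer}` → container = {'data': [6, 1, 8]}
`container['data'].append(17)` → outer = [6, 1, 8, 17]; container = {'data': [6, 1, 8, 17]}
`print(outer)` → prints [6, 1, 8, 17]

Answer: [6, 1, 8, 17]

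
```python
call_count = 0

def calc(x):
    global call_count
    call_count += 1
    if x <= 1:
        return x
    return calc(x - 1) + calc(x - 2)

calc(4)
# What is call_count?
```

Calls(x) = 1 + Calls(x-1) + Calls(x-2); Calls(0)=Calls(1)=1. For x=4 this gives 9.

Answer: 9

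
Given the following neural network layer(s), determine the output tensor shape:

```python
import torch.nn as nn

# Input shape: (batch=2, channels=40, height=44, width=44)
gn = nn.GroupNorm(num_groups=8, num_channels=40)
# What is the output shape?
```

Input: (2, 40, 44, 44) -> Output: (2, 40, 44, 44)

Answer: (2, 40, 44, 44)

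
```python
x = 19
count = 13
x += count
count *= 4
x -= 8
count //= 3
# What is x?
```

Trace:
`x = 19` → x = 19
`count = 13` → count = 13
`x += count` → x = 32
`count *= 4` → count = 52
`x -= 8` → x = 24
`count //= 3` → count = 17
So x = 24

Answer: 24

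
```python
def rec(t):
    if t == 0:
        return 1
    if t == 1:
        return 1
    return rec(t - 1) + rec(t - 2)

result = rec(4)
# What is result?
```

Build up from base cases: rec(0)=1, rec(1)=1, rec(2)=2, rec(3)=3, rec(4)=5

Answer: 5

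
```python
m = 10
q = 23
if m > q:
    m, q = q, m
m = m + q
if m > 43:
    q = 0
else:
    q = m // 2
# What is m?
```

Trace:
`m = 10` → m = 10
`q = 23` → q = 23
`if m > q: ...` → m > q is False → no variable changes
`m = m + q` → m = 33
`if m > 43: ...` → m > 43 is False, take else branch → q = 16
So m = 33

Answer: 33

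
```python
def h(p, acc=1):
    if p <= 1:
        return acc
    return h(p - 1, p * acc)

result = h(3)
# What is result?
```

Accumulator trace (n, acc): (3, 1) -> (2, 3) -> (1, 6) -> return 6

Answer: 6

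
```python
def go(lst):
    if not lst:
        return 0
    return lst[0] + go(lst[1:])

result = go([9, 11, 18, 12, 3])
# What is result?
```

9 + 11 + 18 + 12 + 3 + 0 = 53

Answer: 53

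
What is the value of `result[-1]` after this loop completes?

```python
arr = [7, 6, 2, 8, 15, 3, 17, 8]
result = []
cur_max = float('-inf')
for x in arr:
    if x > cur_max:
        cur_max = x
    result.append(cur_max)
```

Running max ends at 17
`result` takes the values: [] → [7] → [7, 7] → [7, 7, 7] → [7, 7, 7, 8] → [7, 7, 7, 8, 15] → [7, 7, 7, 8, 15, 15] → [7, 7, 7, 8, 15, 15, 17] → [7, 7, 7, 8, 15, 15, 17, 17]
So `result[-1]` = 17

Answer: 17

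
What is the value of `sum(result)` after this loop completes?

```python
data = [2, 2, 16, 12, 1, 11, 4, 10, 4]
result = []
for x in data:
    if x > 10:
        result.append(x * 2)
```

Sum of doubled values > 10
`result` takes the values: [] → [32] → [32, 24] → [32, 24, 22]
So `sum(result)` = 78

Answer: 78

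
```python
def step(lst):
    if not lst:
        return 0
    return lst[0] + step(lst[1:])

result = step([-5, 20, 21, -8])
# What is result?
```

(-5) + 20 + 21 + (-8) + 0 = 28

Answer: 28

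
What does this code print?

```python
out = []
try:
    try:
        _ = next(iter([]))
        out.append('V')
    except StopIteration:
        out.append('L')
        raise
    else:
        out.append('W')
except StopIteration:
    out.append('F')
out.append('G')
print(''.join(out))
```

Execution trace: 'L' (inner except StopIteration) → 'F' (outer except StopIteration) → 'G' (after the try/except). Output: LFG

Answer: LFG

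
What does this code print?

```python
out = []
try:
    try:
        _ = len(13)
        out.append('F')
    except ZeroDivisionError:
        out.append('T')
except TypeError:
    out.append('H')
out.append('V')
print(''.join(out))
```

Execution trace: 'H' (outer except TypeError) → 'V' (after the try/except). Output: HV

Answer: HV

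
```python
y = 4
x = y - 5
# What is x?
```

Trace:
`y = 4` → y = 4
`x = y - 5` → x = -1
So x = -1

Answer: -1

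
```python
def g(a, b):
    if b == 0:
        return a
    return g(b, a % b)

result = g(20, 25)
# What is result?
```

g(20, 25) -> g(25, 20) -> g(20, 5) -> g(5, 0) -> 5

Answer: 5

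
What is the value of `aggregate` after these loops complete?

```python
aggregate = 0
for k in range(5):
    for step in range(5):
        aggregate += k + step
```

Sum of all k+step for k,step in 5x5
`aggregate` takes the values: 0 → 1 → 3 → 6 → 10 → 11 → 13 → 16 → 20 → 25 → 27 → 30 → 34 → 39 → 45 → 48 → 52 → 57 → 63 → 70 → 74 → 79 → 85 → 92 → 100

Answer: 100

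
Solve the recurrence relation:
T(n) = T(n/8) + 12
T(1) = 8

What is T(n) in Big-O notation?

Each step divides n by 8 and adds 12. After log_8(n) steps we reach T(1)=8. So T(n) = 12·log_8(n) + 8 = O(log n).

Answer: O(log n)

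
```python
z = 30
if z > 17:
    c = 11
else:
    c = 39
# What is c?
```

Trace:
`z = 30` → z = 30
`if z > 17: ...` → z > 17 is True → c = 11
So c = 11

Answer: 11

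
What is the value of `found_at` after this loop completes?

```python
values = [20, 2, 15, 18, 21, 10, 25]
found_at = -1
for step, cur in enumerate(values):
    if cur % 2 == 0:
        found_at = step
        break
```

First even number index in [20, 2, 15, 18, 21, 10, 25]
`found_at` takes the values: -1 → 0

Answer: 0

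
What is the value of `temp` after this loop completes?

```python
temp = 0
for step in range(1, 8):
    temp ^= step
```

XOR of 1 to 7
`temp` takes the values: 0 → 1 → 3 → 0 → 4 → 1 → 7 → 0

Answer: 0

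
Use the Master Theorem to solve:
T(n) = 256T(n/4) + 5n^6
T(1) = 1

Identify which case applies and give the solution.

a=256, b=4, f(n)=5n^6. log_4(256) = 4. Since c=6 > 4 and the regularity condition holds (256(n/4)^6 = (256/4^6)n^6 with 256/4^6 < 1), Case 3 applies: T(n) = Θ(f(n)) = O(n^6).

Answer: O(n^6) - Case 3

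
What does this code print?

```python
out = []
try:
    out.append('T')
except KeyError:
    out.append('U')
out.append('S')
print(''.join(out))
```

Execution trace: 'T' (try body, no exception) → 'S' (after the try/except). Output: TS

Answer: TS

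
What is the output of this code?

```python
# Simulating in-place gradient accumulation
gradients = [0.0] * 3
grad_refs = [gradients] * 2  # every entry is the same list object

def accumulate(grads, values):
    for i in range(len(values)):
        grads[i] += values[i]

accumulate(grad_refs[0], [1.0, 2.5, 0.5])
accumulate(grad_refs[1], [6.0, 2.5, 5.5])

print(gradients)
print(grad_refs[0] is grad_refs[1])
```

Key concept: gradient accumulation aliasing.
Step by step:
`gradients = [0.0] * 3` → gradients = [0.0, 0.0, 0.0]
`grad_refs = [gradients] * 2` → grad_refs = [[0.0, 0.0, 0.0], [0.0, 0.0, 0.0]]
`accumulate(grad_refs[0], [1.0, 2.5, 0.5])` → gradients = [1.0, 2.5, 0.5]; grad_refs = [[1.0, 2.5, 0.5], [1.0, 2.5, 0.5]]
`accumulate(grad_refs[1], [6.0, 2.5, 5.5])` → gradients = [7.0, 5.0, 6.0]; grad_refs = [[7.0, 5.0, 6.0], [7.0, 5.0, 6.0]]
`print(gradients)` → prints [7.0, 5.0, 6.0]
`print(grad_refs[0] is grad_refs[1])` → prints True

Answer:
[7.0, 5.0, 6.0]
True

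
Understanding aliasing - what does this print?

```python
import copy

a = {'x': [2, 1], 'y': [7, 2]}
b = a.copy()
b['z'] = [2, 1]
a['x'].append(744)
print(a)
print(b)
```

Key concept: shallow copy of dict with mutable values.
Step by step:
`a = {'x': [2, 1], 'y': [7, 2]}` → a = {'x': [2, 1], 'y': [7, 2]}
`b = a.copy()` → b = {'x': [2, 1], 'y': [7, 2]}
`b['z'] = [2, 1]` → b = {'x': [2, 1], 'y': [7, 2], 'z': [2, 1]}
`a['x'].append(744)` → a = {'x': [2, 1, 744], 'y': [7, 2]}; b = {'x': [2, 1, 744], 'y': [7, 2], 'z': [2, 1]}
`print(a)` → prints {'x': [2, 1, 744], 'y': [7, 2]}
`print(b)` → prints {'x': [2, 1, 744], 'y': [7, 2], 'z': [2, 1]}

Answer:
{'x': [2, 1, 744], 'y': [7, 2]}
{'x': [2, 1, 744], 'y': [7, 2], 'z': [2, 1]}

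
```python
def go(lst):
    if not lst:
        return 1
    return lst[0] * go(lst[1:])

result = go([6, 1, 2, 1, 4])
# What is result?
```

Product over [6, 1, 2, 1, 4] = 6 * 1 * 2 * 1 * 4 = 48

Answer: 48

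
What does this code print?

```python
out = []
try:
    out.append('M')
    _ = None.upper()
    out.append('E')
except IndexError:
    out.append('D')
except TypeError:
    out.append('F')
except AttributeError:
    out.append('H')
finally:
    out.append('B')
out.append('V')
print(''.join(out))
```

Execution trace: 'M' (try body) → 'H' (except AttributeError) → 'B' (finally) → 'V' (after the try/except). Output: MHBV

Answer: MHBV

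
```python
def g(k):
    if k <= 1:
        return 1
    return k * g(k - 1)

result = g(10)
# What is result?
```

g(10) = 10 * 9 * 8 * 7 * 6 * 5 * 4 * 3 * 2 * 1 = 3628800

Answer: 3628800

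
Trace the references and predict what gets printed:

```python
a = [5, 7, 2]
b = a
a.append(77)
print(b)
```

Key concept: basic list aliasing.
Step by step:
`a = [5, 7, 2]` → a = [5, 7, 2]
`b = a` → b = [5, 7, 2] (same object as a)
`a.append(77)` → a = [5, 7, 2, 77] (same object as b); b = [5, 7, 2, 77] (same object as a)
`print(b)` → prints [5, 7, 2, 77]

Answer: [5, 7, 2, 77]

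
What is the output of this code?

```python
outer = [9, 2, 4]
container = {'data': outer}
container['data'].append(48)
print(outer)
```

Key concept: dict holds reference to list.
Step by step:
`outer = [9, 2, 4]` → outer = [9, 2, 4]
`container = {'data': outer}` → container = {'data': [9, 2, 4]}
`container['data'].append(48)` → outer = [9, 2, 4, 48]; container = {'data': [9, 2, 4, 48]}
`print(outer)` → prints [9, 2, 4, 48]

Answer: [9, 2, 4, 48]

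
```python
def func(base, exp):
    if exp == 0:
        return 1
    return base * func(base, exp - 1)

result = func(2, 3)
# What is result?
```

func(2, 3) = 2 * 2 * 2 = 8

Answer: 8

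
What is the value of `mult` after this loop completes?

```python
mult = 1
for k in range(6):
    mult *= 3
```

3^6 = 729
`mult` takes the values: 1 → 3 → 9 → 27 → 81 → 243 → 729

Answer: 729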